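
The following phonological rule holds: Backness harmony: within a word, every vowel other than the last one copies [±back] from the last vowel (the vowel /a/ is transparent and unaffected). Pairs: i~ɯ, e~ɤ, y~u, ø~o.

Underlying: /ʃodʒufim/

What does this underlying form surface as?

/o/ harmonizes with /i/ ([-back]) → [ø]
/u/ harmonizes with /i/ ([-back]) → [y]

[ʃødʒyfim]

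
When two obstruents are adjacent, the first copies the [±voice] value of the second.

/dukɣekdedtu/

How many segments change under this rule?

/k/ before /ɣ/ (voiced) → [g]
/k/ before /d/ (voiced) → [g]
/d/ before /t/ (voiceless) → [t]
3 segments change.

3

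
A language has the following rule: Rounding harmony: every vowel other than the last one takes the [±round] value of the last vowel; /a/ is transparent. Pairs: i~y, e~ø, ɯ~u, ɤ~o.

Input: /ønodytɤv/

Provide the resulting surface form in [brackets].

[enɤditɤv]

/ø/ harmonizes with /ɤ/ ([-round]) → [e]
/o/ harmonizes with /ɤ/ ([-round]) → [ɤ]
/y/ harmonizes with /ɤ/ ([-round]) → [i]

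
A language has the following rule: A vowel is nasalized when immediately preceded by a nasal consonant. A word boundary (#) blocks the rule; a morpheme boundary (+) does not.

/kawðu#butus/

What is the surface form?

[kawðu#butus]

no segment meets the rule's conditions; no change.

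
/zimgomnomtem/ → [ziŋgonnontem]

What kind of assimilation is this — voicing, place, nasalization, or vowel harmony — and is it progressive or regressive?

/m/→[ŋ] /m/→[n] /m/→[n].
Each target copies a feature from the following segment, so the direction is regressive.

place assimilation, regressive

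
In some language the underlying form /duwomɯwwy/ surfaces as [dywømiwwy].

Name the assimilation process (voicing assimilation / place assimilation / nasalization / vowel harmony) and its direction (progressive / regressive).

vowel harmony, regressive

/u/→[y] /o/→[ø] /ɯ/→[i].
Vowels agree with the last vowel, so the harmony is regressive.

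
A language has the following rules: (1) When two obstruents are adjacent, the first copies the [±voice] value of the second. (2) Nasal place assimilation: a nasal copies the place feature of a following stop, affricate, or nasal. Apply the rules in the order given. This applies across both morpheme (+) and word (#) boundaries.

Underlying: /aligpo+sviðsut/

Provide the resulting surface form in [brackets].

Rule 1: /g/ before /p/ (voiceless) → [k]
Rule 1: /s/ before /v/ (voiced) → [z]
Rule 1: /ð/ before /s/ (voiceless) → [θ]
After rule 1: alikpo+zviθsut
Rule 2: no segment meets the rule's conditions; no change.

[alikpo+zviθsut]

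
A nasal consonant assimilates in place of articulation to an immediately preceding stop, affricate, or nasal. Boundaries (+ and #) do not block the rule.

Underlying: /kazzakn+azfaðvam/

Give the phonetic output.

[kazzakŋ+azfaðvam]

/n/ after /k/ (velar) → [ŋ]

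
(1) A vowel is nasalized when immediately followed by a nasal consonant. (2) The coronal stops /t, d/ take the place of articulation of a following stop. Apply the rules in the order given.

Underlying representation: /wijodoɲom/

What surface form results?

[wijodõɲõm]

Rule 1: /o/ before nasal /ɲ/ → [õ]
Rule 1: /o/ before nasal /m/ → [õ]
After rule 1: wijodõɲõm
Rule 2: no segment meets the rule's conditions; no change.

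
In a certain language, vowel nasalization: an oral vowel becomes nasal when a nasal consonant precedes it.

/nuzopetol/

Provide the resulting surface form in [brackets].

[nũzopetol]

/u/ after nasal /n/ → [ũ]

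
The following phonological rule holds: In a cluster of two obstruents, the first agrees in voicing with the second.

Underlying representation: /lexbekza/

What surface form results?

/x/ before /b/ (voiced) → [ɣ]
/k/ before /z/ (voiced) → [g]

[leɣbegza]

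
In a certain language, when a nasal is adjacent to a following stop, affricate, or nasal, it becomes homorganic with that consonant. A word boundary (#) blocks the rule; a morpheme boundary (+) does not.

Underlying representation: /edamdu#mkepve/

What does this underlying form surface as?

/m/ before /d/ (alveolar) → [n]
/m/ before /k/ (velar) → [ŋ]

[edandu#ŋkepve]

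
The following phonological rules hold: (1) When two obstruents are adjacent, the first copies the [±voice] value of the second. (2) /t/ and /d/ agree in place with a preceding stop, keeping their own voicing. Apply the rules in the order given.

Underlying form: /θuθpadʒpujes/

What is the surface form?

[θuθpatʃpujes]

Rule 1: /dʒ/ before /p/ (voiceless) → [tʃ]
After rule 1: θuθpatʃpujes
Rule 2: no segment meets the rule's conditions; no change.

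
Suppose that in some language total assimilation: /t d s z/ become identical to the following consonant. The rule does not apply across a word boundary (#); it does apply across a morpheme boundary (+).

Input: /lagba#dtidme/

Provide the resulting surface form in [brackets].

[lagba#ttimme]

/d/ before /t/ → [t] (total assimilation)
/d/ before /m/ → [m] (total assimilation)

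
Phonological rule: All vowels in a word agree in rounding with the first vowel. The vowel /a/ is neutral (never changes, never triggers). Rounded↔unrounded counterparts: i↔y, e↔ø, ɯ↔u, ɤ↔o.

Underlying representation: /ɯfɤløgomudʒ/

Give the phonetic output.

[ɯfɤlegɤmɯdʒ]

/ø/ harmonizes with /ɯ/ ([-round]) → [e]
/o/ harmonizes with /ɯ/ ([-round]) → [ɤ]
/u/ harmonizes with /ɯ/ ([-round]) → [ɯ]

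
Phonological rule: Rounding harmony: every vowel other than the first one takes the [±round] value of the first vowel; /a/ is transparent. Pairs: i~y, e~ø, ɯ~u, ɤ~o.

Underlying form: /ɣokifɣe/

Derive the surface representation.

/i/ harmonizes with /o/ ([+round]) → [y]
/e/ harmonizes with /o/ ([+round]) → [ø]

[ɣokyfɣø]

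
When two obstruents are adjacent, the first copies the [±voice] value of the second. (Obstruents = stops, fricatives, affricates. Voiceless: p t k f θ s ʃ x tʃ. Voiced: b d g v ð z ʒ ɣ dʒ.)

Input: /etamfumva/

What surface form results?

no segment meets the rule's conditions; no change.

[etamfumva]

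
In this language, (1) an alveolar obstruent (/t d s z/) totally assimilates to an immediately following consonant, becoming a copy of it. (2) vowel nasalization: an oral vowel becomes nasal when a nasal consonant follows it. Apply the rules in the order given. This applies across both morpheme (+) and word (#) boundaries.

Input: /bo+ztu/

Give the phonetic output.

Rule 1: /z/ before /t/ → [t] (total assimilation)
After rule 1: bo+ttu
Rule 2: no segment meets the rule's conditions; no change.

[bo+ttu]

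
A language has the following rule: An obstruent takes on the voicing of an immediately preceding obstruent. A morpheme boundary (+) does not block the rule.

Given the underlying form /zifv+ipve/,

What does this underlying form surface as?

[ziff+ipfe]

/v/ after /f/ (voiceless) → [f]
/v/ after /p/ (voiceless) → [f]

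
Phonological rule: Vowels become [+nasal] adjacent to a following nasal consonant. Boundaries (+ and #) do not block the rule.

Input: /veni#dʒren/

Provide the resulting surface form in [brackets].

/e/ before nasal /n/ → [ẽ]
/e/ before nasal /n/ → [ẽ]

[vẽni#dʒrẽn]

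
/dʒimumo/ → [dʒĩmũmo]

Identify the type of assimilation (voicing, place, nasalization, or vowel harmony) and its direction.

/i/→[ĩ] /u/→[ũ].
Each target copies a feature from the following segment, so the direction is regressive.

nasalization, regressive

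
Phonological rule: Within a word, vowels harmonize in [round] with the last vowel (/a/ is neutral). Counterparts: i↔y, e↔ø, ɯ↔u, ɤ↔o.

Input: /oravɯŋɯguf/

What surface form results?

/ɯ/ harmonizes with /u/ ([+round]) → [u]
/ɯ/ harmonizes with /u/ ([+round]) → [u]

[oravuŋuguf]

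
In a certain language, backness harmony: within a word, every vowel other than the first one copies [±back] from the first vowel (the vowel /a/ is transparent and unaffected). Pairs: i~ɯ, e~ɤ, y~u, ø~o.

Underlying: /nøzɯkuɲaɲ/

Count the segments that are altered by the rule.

/ɯ/ harmonizes with /ø/ ([-back]) → [i]
/u/ harmonizes with /ø/ ([-back]) → [y]
2 segments change.

2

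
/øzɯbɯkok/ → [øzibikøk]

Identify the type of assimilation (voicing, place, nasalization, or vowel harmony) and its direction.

vowel harmony, progressive

/ɯ/→[i] /ɯ/→[i] /o/→[ø].
Vowels agree with the first vowel, so the harmony is progressive.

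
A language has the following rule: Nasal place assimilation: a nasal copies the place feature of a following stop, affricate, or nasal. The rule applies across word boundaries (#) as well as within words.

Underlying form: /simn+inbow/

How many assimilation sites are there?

/m/ before /n/ (alveolar) → [n]
/n/ before /b/ (labial) → [m]
2 segments change.

2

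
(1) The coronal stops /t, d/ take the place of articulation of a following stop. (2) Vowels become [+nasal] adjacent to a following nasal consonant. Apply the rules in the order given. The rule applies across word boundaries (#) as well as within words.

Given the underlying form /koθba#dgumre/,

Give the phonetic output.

[koθba#ggũmre]

Rule 1: /d/ before /g/ (velar) → [g]
After rule 1: koθba#ggumre
Rule 2: /u/ before nasal /m/ → [ũ]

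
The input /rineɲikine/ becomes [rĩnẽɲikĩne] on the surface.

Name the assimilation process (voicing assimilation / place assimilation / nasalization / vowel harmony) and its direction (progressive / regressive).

/i/→[ĩ] /e/→[ẽ] /i/→[ĩ].
Each target copies a feature from the following segment, so the direction is regressive.

nasalization, regressive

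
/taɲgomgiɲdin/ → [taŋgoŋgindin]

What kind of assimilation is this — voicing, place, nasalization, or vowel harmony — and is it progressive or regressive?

place assimilation, regressive

/ɲ/→[ŋ] /m/→[ŋ] /ɲ/→[n].
Each target copies a feature from the following segment, so the direction is regressive.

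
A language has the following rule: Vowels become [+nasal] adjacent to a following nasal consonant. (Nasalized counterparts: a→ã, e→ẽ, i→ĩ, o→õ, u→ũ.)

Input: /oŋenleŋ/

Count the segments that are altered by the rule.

/o/ before nasal /ŋ/ → [õ]
/e/ before nasal /n/ → [ẽ]
/e/ before nasal /ŋ/ → [ẽ]
3 segments change.

3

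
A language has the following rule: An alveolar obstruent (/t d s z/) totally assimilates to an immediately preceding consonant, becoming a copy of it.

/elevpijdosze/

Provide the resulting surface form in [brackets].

/d/ after /j/ → [j] (total assimilation)
/z/ after /s/ → [s] (total assimilation)

[elevpijjosse]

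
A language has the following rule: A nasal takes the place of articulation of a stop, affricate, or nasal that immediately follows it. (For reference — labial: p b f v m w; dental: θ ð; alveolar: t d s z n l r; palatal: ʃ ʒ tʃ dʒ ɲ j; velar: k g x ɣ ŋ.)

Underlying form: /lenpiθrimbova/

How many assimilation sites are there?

1

/n/ before /p/ (labial) → [m]
1 segment changes.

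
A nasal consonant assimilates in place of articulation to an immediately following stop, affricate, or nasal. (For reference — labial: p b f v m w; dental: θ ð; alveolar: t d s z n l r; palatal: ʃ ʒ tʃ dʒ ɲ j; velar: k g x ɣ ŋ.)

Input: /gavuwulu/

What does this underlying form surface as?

no segment meets the rule's conditions; no change.

[gavuwulu]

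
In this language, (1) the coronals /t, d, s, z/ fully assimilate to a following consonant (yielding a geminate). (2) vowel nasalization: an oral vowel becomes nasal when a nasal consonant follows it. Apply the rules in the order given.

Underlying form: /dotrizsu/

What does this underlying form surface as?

[dorrissu]

Rule 1: /t/ before /r/ → [r] (total assimilation)
Rule 1: /z/ before /s/ → [s] (total assimilation)
After rule 1: dorrissu
Rule 2: no segment meets the rule's conditions; no change.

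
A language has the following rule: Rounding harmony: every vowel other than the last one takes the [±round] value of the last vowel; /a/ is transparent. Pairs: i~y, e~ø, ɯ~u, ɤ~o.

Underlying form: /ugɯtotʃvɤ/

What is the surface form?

/u/ harmonizes with /ɤ/ ([-round]) → [ɯ]
/o/ harmonizes with /ɤ/ ([-round]) → [ɤ]

[ɯgɯtɤtʃvɤ]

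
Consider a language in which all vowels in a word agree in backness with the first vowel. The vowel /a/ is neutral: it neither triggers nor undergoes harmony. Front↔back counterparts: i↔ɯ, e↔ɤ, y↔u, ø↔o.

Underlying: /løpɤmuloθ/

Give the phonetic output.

[løpemyløθ]

/ɤ/ harmonizes with /ø/ ([-back]) → [e]
/u/ harmonizes with /ø/ ([-back]) → [y]
/o/ harmonizes with /ø/ ([-back]) → [ø]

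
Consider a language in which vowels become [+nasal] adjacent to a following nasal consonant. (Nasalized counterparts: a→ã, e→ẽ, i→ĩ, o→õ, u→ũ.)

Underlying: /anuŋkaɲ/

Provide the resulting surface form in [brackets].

[ãnũŋkãɲ]

/a/ before nasal /n/ → [ã]
/u/ before nasal /ŋ/ → [ũ]
/a/ before nasal /ɲ/ → [ã]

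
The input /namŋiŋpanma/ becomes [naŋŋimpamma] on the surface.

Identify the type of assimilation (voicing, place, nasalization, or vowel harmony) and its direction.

/m/→[ŋ] /ŋ/→[m] /n/→[m].
Each target copies a feature from the following segment, so the direction is regressive.

place assimilation, regressive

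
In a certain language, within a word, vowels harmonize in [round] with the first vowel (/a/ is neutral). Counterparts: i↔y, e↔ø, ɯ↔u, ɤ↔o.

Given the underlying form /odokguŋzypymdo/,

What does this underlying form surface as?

no segment meets the rule's conditions; no change.

[odokguŋzypymdo]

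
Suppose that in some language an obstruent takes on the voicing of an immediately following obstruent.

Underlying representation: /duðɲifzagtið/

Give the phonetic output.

/f/ before /z/ (voiced) → [v]
/g/ before /t/ (voiceless) → [k]

[duðɲivzaktið]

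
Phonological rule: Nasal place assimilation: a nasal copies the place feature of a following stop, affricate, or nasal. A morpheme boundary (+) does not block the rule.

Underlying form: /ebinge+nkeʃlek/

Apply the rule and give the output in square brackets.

[ebiŋge+ŋkeʃlek]

/n/ before /g/ (velar) → [ŋ]
/n/ before /k/ (velar) → [ŋ]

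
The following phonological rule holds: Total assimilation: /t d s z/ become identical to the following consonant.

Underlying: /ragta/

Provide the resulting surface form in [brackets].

no segment meets the rule's conditions; no change.

[ragta]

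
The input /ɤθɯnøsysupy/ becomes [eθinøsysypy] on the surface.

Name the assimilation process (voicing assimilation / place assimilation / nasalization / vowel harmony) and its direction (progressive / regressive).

/ɤ/→[e] /ɯ/→[i] /u/→[y].
Vowels agree with the last vowel, so the harmony is regressive.

vowel harmony, regressive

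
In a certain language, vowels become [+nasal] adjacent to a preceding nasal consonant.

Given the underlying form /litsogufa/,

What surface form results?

no segment meets the rule's conditions; no change.

[litsogufa]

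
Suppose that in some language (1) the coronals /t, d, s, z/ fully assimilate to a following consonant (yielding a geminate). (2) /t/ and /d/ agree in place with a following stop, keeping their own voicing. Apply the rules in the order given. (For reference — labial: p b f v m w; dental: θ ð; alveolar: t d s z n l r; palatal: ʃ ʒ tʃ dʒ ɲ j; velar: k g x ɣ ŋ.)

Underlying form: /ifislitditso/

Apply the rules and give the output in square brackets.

Rule 1: /s/ before /l/ → [l] (total assimilation)
Rule 1: /t/ before /d/ → [d] (total assimilation)
Rule 1: /t/ before /s/ → [s] (total assimilation)
After rule 1: ifilliddisso
Rule 2: no segment meets the rule's conditions; no change.

[ifilliddisso]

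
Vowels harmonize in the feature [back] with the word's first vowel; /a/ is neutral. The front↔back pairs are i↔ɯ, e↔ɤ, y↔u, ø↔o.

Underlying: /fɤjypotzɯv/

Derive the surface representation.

/y/ harmonizes with /ɤ/ ([+back]) → [u]

[fɤjupotzɯv]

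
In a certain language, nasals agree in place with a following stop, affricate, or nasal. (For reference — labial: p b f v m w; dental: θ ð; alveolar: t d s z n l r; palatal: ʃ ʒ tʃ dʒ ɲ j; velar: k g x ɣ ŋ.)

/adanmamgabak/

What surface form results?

/n/ before /m/ (labial) → [m]
/m/ before /g/ (velar) → [ŋ]

[adammaŋgabak]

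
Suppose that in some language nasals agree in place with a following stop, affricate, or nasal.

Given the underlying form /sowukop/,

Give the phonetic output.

[sowukop]

no segment meets the rule's conditions; no change.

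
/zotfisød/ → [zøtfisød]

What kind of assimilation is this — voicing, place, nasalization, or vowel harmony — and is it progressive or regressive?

/o/→[ø].
Vowels agree with the last vowel, so the harmony is regressive.

vowel harmony, regressive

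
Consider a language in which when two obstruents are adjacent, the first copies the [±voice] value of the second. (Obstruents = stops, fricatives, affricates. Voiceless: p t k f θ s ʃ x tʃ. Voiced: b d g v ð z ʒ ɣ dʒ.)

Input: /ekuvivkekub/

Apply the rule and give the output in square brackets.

[ekuvifkekub]

/v/ before /k/ (voiceless) → [f]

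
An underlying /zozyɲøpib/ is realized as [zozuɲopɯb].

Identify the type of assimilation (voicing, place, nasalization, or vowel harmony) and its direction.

/y/→[u] /ø/→[o] /i/→[ɯ].
Vowels agree with the first vowel, so the harmony is progressive.

vowel harmony, progressive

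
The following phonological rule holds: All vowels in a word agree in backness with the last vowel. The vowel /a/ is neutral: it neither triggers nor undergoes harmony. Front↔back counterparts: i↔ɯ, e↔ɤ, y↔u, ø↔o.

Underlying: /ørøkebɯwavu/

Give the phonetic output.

/ø/ harmonizes with /u/ ([+back]) → [o]
/ø/ harmonizes with /u/ ([+back]) → [o]
/e/ harmonizes with /u/ ([+back]) → [ɤ]

[orokɤbɯwavu]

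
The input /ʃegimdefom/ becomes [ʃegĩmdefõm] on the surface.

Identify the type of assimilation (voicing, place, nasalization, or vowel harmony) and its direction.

nasalization, regressive

/i/→[ĩ] /o/→[õ].
Each target copies a feature from the following segment, so the direction is regressive.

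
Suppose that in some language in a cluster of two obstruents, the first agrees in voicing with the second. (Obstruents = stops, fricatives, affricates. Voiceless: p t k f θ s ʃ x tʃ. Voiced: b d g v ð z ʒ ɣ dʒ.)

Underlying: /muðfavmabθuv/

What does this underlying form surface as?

/ð/ before /f/ (voiceless) → [θ]
/b/ before /θ/ (voiceless) → [p]

[muθfavmapθuv]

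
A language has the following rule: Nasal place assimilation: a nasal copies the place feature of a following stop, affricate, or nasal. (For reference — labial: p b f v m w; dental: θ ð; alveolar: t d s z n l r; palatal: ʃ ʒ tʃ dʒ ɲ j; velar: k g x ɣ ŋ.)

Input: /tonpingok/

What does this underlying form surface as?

/n/ before /p/ (labial) → [m]
/n/ before /g/ (velar) → [ŋ]

[tompiŋgok]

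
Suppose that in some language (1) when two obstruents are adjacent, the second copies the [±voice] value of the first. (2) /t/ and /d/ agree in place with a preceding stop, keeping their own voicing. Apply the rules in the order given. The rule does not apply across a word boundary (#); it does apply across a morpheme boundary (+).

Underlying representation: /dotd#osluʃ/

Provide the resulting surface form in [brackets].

Rule 1: /d/ after /t/ (voiceless) → [t]
After rule 1: dott#osluʃ
Rule 2: no segment meets the rule's conditions; no change.

[dott#osluʃ]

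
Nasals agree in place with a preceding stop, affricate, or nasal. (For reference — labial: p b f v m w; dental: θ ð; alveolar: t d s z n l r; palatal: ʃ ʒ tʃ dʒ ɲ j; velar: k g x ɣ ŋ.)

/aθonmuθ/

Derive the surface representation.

[aθonnuθ]

/m/ after /n/ (alveolar) → [n]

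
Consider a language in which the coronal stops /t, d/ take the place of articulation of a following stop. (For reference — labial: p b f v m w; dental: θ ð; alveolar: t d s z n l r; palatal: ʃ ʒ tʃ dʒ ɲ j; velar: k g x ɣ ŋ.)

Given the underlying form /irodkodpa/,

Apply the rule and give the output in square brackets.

/d/ before /k/ (velar) → [g]
/d/ before /p/ (labial) → [b]

[irogkobpa]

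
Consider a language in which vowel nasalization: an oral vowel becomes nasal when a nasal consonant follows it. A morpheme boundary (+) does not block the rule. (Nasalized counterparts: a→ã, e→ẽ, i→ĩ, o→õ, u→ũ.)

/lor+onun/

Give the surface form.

/o/ before nasal /n/ → [õ]
/u/ before nasal /n/ → [ũ]

[lor+õnũn]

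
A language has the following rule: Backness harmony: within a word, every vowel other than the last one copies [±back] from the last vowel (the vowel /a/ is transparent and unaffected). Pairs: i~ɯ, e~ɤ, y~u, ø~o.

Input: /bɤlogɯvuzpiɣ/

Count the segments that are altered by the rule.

4

/ɤ/ harmonizes with /i/ ([-back]) → [e]
/o/ harmonizes with /i/ ([-back]) → [ø]
/ɯ/ harmonizes with /i/ ([-back]) → [i]
/u/ harmonizes with /i/ ([-back]) → [y]
4 segments change.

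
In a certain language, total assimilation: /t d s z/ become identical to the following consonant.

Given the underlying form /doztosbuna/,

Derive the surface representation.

[dottobbuna]

/z/ before /t/ → [t] (total assimilation)
/s/ before /b/ → [b] (total assimilation)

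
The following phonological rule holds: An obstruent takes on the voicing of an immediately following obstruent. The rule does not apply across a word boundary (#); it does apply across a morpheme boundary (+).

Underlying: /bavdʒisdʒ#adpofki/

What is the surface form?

/s/ before /dʒ/ (voiced) → [z]
/d/ before /p/ (voiceless) → [t]

[bavdʒizdʒ#atpofki]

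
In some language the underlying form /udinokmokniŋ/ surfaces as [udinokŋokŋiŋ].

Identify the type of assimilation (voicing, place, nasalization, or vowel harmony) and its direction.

place assimilation, progressive

/m/→[ŋ] /n/→[ŋ].
Each target copies a feature from the preceding segment, so the direction is progressive.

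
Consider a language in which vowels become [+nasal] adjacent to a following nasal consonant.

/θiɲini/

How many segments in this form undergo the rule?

2

/i/ before nasal /ɲ/ → [ĩ]
/i/ before nasal /n/ → [ĩ]
2 segments change.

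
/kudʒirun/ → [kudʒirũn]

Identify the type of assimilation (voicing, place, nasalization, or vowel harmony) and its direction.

/u/→[ũ].
Each target copies a feature from the following segment, so the direction is regressive.

nasalization, regressive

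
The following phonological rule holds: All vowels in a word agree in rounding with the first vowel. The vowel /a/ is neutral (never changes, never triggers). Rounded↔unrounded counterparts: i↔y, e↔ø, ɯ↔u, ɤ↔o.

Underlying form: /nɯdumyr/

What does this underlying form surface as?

[nɯdɯmir]

/u/ harmonizes with /ɯ/ ([-round]) → [ɯ]
/y/ harmonizes with /ɯ/ ([-round]) → [i]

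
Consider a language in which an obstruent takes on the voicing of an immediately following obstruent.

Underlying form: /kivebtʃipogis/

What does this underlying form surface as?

/b/ before /tʃ/ (voiceless) → [p]

[kiveptʃipogis]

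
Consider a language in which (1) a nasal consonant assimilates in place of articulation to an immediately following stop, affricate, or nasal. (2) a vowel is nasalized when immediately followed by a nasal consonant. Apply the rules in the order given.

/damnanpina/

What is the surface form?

[dãnnãmpĩna]

Rule 1: /m/ before /n/ (alveolar) → [n]
Rule 1: /n/ before /p/ (labial) → [m]
After rule 1: dannampina
Rule 2: /a/ before nasal /n/ → [ã]
Rule 2: /a/ before nasal /m/ → [ã]
Rule 2: /i/ before nasal /n/ → [ĩ]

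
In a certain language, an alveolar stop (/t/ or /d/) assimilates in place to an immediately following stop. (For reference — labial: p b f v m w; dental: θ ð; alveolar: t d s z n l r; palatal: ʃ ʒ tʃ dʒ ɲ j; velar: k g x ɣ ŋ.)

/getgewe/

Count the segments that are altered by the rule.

/t/ before /g/ (velar) → [k]
1 segment changes.

1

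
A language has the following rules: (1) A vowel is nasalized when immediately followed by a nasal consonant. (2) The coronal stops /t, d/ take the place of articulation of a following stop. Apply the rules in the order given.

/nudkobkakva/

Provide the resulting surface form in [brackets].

Rule 1: no segment meets the rule's conditions; no change.
After rule 1: nudkobkakva
Rule 2: /d/ before /k/ (velar) → [g]

[nugkobkakva]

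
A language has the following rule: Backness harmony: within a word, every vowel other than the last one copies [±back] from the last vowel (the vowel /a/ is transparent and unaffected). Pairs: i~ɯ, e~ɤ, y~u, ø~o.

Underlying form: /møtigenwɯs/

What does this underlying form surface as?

[motɯgɤnwɯs]

/ø/ harmonizes with /ɯ/ ([+back]) → [o]
/i/ harmonizes with /ɯ/ ([+back]) → [ɯ]
/e/ harmonizes with /ɯ/ ([+back]) → [ɤ]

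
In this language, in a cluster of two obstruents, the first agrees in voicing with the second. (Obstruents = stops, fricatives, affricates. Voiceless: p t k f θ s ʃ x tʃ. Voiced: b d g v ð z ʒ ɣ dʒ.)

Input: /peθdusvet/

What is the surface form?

/θ/ before /d/ (voiced) → [ð]
/s/ before /v/ (voiced) → [z]

[peðduzvet]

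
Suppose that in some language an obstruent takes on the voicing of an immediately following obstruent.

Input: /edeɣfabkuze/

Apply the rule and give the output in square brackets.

[edexfapkuze]

/ɣ/ before /f/ (voiceless) → [x]
/b/ before /k/ (voiceless) → [p]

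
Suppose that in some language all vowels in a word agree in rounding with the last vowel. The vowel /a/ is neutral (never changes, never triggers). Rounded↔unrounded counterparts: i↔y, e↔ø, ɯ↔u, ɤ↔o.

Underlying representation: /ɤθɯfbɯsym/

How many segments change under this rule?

/ɤ/ harmonizes with /y/ ([+round]) → [o]
/ɯ/ harmonizes with /y/ ([+round]) → [u]
/ɯ/ harmonizes with /y/ ([+round]) → [u]
3 segments change.

3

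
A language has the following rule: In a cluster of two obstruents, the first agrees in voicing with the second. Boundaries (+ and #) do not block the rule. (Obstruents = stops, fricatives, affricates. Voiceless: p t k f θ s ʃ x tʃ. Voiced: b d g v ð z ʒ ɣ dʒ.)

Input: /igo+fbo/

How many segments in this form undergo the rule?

/f/ before /b/ (voiced) → [v]
1 segment changes.

1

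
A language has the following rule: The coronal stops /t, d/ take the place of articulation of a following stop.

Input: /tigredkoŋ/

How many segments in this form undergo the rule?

/d/ before /k/ (velar) → [g]
1 segment changes.

1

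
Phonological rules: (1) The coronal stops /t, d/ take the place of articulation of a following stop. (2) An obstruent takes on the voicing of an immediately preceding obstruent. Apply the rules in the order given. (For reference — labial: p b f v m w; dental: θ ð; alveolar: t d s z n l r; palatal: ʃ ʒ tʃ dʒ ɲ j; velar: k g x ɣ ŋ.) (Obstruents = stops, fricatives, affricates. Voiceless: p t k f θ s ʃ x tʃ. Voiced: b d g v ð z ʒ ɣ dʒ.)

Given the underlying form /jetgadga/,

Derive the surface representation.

Rule 1: /t/ before /g/ (velar) → [k]
Rule 1: /d/ before /g/ (velar) → [g]
After rule 1: jekgagga
Rule 2: /g/ after /k/ (voiceless) → [k]

[jekkagga]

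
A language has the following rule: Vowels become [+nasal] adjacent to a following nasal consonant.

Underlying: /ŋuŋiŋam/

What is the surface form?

/u/ before nasal /ŋ/ → [ũ]
/i/ before nasal /ŋ/ → [ĩ]
/a/ before nasal /m/ → [ã]

[ŋũŋĩŋãm]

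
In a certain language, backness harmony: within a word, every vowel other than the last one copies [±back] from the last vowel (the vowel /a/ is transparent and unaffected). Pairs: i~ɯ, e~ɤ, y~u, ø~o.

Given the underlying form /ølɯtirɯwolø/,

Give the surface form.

[ølitiriwølø]

/ɯ/ harmonizes with /ø/ ([-back]) → [i]
/ɯ/ harmonizes with /ø/ ([-back]) → [i]
/o/ harmonizes with /ø/ ([-back]) → [ø]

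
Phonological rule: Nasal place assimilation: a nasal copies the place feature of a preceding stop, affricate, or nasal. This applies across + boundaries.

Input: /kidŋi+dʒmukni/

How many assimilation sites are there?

3

/ŋ/ after /d/ (alveolar) → [n]
/m/ after /dʒ/ (palatal) → [ɲ]
/n/ after /k/ (velar) → [ŋ]
3 segments change.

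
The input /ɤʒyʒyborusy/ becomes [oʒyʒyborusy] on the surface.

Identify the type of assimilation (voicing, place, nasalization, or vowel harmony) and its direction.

vowel harmony, regressive

/ɤ/→[o].
Vowels agree with the last vowel, so the harmony is regressive.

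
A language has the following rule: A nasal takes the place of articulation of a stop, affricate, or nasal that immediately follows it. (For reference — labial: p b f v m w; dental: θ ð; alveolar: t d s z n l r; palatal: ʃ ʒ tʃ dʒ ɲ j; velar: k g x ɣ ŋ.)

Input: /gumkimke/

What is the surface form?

[guŋkiŋke]

/m/ before /k/ (velar) → [ŋ]
/m/ before /k/ (velar) → [ŋ]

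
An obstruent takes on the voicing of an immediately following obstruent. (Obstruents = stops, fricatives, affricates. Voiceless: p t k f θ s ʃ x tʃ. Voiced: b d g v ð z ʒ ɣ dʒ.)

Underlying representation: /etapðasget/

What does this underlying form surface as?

[etabðazget]

/p/ before /ð/ (voiced) → [b]
/s/ before /g/ (voiced) → [z]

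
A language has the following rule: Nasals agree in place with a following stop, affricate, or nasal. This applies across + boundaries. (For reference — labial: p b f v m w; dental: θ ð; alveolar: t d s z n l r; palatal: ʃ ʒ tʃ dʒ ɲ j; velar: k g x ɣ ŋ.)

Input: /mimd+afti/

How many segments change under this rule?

/m/ before /d/ (alveolar) → [n]
1 segment changes.

1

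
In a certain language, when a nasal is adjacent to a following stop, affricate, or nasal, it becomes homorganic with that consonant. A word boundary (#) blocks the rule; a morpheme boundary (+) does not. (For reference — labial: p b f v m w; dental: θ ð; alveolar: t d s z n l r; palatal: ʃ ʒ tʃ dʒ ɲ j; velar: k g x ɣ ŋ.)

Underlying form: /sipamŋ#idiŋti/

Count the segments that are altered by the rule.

2

/m/ before /ŋ/ (velar) → [ŋ]
/ŋ/ before /t/ (alveolar) → [n]
2 segments change.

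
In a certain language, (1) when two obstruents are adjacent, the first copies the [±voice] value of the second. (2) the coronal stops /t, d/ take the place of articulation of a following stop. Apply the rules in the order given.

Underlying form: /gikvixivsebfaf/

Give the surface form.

[gigvixifsepfaf]

Rule 1: /k/ before /v/ (voiced) → [g]
Rule 1: /v/ before /s/ (voiceless) → [f]
Rule 1: /b/ before /f/ (voiceless) → [p]
After rule 1: gigvixifsepfaf
Rule 2: no segment meets the rule's conditions; no change.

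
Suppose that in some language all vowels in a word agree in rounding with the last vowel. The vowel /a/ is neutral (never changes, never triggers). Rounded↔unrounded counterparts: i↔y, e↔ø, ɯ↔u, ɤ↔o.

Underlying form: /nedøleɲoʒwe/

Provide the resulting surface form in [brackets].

/ø/ harmonizes with /e/ ([-round]) → [e]
/o/ harmonizes with /e/ ([-round]) → [ɤ]

[nedeleɲɤʒwe]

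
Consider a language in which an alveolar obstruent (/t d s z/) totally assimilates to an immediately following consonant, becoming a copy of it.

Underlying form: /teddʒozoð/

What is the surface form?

[tedʒdʒozoð]

/d/ before /dʒ/ → [dʒ] (total assimilation)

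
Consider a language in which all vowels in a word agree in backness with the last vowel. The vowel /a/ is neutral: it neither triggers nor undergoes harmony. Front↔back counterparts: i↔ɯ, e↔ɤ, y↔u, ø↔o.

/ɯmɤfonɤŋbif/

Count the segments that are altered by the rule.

4

/ɯ/ harmonizes with /i/ ([-back]) → [i]
/ɤ/ harmonizes with /i/ ([-back]) → [e]
/o/ harmonizes with /i/ ([-back]) → [ø]
/ɤ/ harmonizes with /i/ ([-back]) → [e]
4 segments change.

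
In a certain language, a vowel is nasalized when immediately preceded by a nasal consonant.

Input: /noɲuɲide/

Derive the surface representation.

[nõɲũɲĩde]

/o/ after nasal /n/ → [õ]
/u/ after nasal /ɲ/ → [ũ]
/i/ after nasal /ɲ/ → [ĩ]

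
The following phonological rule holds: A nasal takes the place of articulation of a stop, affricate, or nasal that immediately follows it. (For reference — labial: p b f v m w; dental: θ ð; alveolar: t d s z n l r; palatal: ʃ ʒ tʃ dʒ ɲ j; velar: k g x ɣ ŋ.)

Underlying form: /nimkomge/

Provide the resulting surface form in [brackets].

/m/ before /k/ (velar) → [ŋ]
/m/ before /g/ (velar) → [ŋ]

[niŋkoŋge]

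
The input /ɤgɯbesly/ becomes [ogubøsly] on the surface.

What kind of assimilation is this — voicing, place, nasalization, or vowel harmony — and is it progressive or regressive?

vowel harmony, regressive

/ɤ/→[o] /ɯ/→[u] /e/→[ø].
Vowels agree with the last vowel, so the harmony is regressive.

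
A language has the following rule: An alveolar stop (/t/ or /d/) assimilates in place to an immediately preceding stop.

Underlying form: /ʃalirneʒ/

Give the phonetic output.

[ʃalirneʒ]

no segment meets the rule's conditions; no change.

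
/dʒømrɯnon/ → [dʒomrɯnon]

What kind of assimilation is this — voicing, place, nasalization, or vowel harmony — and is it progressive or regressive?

/ø/→[o].
Vowels agree with the last vowel, so the harmony is regressive.

vowel harmony, regressive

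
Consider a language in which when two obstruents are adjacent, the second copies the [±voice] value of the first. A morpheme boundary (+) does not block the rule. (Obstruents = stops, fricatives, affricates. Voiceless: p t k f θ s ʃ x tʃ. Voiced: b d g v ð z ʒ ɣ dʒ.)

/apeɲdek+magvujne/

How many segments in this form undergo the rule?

No segment meets the rule's conditions.

0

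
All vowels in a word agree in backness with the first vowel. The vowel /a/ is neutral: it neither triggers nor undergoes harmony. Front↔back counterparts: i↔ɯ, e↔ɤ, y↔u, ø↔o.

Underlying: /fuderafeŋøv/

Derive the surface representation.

[fudɤrafɤŋov]

/e/ harmonizes with /u/ ([+back]) → [ɤ]
/e/ harmonizes with /u/ ([+back]) → [ɤ]
/ø/ harmonizes with /u/ ([+back]) → [o]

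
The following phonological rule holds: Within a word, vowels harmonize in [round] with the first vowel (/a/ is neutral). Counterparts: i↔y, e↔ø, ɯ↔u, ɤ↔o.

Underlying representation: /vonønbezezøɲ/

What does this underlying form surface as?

/e/ harmonizes with /o/ ([+round]) → [ø]
/e/ harmonizes with /o/ ([+round]) → [ø]

[vonønbøzøzøɲ]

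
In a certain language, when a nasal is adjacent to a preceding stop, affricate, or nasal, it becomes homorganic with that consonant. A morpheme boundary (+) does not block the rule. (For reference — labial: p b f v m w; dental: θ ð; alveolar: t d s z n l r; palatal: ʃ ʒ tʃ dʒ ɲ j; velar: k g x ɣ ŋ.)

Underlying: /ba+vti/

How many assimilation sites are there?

0

No segment meets the rule's conditions.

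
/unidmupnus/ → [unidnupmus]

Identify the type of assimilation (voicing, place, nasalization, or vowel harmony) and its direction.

place assimilation, progressive

/m/→[n] /n/→[m].
Each target copies a feature from the preceding segment, so the direction is progressive.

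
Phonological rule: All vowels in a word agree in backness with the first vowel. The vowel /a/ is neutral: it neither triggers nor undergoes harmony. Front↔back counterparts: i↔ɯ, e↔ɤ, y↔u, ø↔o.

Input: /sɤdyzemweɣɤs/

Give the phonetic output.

[sɤduzɤmwɤɣɤs]

/y/ harmonizes with /ɤ/ ([+back]) → [u]
/e/ harmonizes with /ɤ/ ([+back]) → [ɤ]
/e/ harmonizes with /ɤ/ ([+back]) → [ɤ]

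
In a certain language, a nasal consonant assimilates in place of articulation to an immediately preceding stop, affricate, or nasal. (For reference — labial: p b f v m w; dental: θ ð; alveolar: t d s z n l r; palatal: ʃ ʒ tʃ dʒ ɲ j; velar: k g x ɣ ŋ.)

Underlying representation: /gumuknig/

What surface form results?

[gumukŋig]

/n/ after /k/ (velar) → [ŋ]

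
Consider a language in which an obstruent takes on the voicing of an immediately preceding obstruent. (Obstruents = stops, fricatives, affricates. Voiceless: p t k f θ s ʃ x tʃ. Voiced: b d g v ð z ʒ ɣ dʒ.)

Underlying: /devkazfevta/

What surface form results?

/k/ after /v/ (voiced) → [g]
/f/ after /z/ (voiced) → [v]
/t/ after /v/ (voiced) → [d]

[devgazvevda]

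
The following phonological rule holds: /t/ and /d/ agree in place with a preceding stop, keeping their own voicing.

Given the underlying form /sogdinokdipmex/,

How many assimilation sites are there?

2

/d/ after /g/ (velar) → [g]
/d/ after /k/ (velar) → [g]
2 segments change.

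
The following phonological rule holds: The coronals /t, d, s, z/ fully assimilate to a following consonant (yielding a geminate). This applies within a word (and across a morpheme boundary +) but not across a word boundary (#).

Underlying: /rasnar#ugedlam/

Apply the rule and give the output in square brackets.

[rannar#ugellam]

/s/ before /n/ → [n] (total assimilation)
/d/ before /l/ → [l] (total assimilation)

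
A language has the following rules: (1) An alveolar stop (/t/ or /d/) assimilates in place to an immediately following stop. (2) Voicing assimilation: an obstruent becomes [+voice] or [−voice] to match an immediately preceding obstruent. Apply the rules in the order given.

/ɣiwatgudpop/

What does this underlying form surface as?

Rule 1: /t/ before /g/ (velar) → [k]
Rule 1: /d/ before /p/ (labial) → [b]
After rule 1: ɣiwakgubpop
Rule 2: /g/ after /k/ (voiceless) → [k]
Rule 2: /p/ after /b/ (voiced) → [b]

[ɣiwakkubbop]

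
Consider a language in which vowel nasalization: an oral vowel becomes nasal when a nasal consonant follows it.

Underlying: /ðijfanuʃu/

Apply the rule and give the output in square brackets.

/a/ before nasal /n/ → [ã]

[ðijfãnuʃu]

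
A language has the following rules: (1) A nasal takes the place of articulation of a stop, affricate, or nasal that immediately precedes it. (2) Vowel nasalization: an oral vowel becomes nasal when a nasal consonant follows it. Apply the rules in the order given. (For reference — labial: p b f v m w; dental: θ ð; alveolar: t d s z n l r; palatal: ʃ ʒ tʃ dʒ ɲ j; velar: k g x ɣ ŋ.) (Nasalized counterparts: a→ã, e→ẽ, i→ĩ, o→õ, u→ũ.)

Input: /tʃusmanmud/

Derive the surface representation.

[tʃusmãnnud]

Rule 1: /m/ after /n/ (alveolar) → [n]
After rule 1: tʃusmannud
Rule 2: /a/ before nasal /n/ → [ã]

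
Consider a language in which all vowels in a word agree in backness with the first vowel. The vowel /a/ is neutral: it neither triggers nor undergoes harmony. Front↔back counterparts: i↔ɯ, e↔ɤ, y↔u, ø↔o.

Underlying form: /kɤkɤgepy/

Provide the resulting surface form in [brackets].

/e/ harmonizes with /ɤ/ ([+back]) → [ɤ]
/y/ harmonizes with /ɤ/ ([+back]) → [u]

[kɤkɤgɤpu]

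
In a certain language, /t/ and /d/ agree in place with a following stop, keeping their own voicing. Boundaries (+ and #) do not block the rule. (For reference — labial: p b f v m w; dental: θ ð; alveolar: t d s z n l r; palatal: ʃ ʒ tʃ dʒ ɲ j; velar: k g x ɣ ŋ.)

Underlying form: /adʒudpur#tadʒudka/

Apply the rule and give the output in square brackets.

[adʒubpur#tadʒugka]

/d/ before /p/ (labial) → [b]
/d/ before /k/ (velar) → [g]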